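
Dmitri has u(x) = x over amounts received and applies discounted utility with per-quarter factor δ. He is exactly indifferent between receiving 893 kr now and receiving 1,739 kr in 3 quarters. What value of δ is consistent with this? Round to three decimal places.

δ ≈ 0.801

Indifference means u(893) = δ^3 · u(1739), so δ^3 = u(893)/u(1739).
With u(x) = x: δ^3 = 893/1739 = 0.51351.
Hence δ = (0.51351)^(1/3) = 0.80079.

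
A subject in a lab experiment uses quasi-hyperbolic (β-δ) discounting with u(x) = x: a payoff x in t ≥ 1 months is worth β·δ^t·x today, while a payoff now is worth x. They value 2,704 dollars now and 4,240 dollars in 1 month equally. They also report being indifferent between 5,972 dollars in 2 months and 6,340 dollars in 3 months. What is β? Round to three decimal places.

β ≈ 0.677

From the later pair, β·δ^2·5972 = β·δ^3·6340; dividing through, δ = 5972/6340 = 0.94196.
The first indifference: 2704 = β·δ·4240, so β = 2704/(δ·4240) = 2704/(0.94196·4240) ≈ 0.677.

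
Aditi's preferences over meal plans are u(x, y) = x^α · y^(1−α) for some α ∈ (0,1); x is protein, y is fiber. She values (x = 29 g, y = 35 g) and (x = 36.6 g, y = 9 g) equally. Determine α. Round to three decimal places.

α ≈ 0.854

Set the two utilities equal: 29^α·35^(1−α) = 36.6^α·9^(1−α).
Taking logs: α·ln 29 + (1−α)·ln 35 = α·ln 36.6 + (1−α)·ln 9, i.e. α·-0.232752 = (1−α)·-1.358123.
With A = -0.232752 and B = -1.358123: α·A = (1−α)·B, so α = B/(A+B) = -1.358123/-1.590875 ≈ 0.854.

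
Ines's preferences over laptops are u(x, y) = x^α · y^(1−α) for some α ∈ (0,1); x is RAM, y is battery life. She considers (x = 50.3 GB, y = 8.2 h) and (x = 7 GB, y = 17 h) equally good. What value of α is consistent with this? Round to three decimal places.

α ≈ 0.270

Indifference: 50.3^α · 8.2^(1−α) = 7^α · 17^(1−α).
Rearrange to (50.3/7)^α = (17/8.2)^(1−α) and take logs: α·1.972095 = (1−α)·0.729079.
Thus α·(2.701174) = 0.729079, so α = 0.729079/2.701174 ≈ 0.270.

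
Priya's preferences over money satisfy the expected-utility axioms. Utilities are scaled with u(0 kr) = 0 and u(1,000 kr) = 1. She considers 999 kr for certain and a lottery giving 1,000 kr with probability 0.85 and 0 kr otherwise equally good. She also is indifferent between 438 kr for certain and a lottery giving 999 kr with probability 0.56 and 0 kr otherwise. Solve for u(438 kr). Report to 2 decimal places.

0.48

The first gamble pins u(999 kr): it must equal 0.85·1 + 0.15·0 = 0.85.
The second indifference gives u(438 kr) = 0.56·u(999 kr) + 0.44·u(0 kr) = 0.56·0.85 + 0.44·0.00 = 0.4760.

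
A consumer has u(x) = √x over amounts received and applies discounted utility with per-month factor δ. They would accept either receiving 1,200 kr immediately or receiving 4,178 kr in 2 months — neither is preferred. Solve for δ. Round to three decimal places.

Indifference means u(1200) = δ^2 · u(4178), so δ^2 = u(1200)/u(4178).
Since u(x) = √x, δ^2 = √(1200/4178) = 0.53593.
Hence δ = (0.53593)^(1/2) = 0.73207.

δ ≈ 0.732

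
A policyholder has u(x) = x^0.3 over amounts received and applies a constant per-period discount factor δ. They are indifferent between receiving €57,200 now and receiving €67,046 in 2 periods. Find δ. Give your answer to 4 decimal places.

Equating discounted utilities: u(57200) = δ^2·u(67046) ⇒ δ^2 = u(57200)/u(67046).
With u(x) = x^0.3: δ^2 = 57200^0.3/67046^0.3 = (57200/67046)^0.3 = 0.95347.
Hence δ = (0.95347)^(1/2) = 0.976458.

δ ≈ 0.9765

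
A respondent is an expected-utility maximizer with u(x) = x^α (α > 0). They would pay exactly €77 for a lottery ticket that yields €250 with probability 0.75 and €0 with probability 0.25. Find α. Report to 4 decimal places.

EU(lottery) = 0.75·250^α + 0.25·0 = 0.75·250^α.
Indifference: 77^α = 0.75·250^α, so (77/250)^α = 0.75.
Take logs: α = ln 0.75 / ln(77/250) ≈ 0.244284.

α ≈ 0.2443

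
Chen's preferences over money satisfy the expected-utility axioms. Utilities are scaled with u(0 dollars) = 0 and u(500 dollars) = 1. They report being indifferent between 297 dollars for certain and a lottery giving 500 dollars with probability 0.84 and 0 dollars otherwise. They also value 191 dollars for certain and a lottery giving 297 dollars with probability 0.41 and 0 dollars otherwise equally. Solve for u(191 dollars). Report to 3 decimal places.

The first gamble pins u(297 dollars): it must equal 0.84·1 + 0.16·0 = 0.84.
Chaining: u(191 dollars) = 0.41·0.84 + 0.59·0.00 = 0.3444.

0.344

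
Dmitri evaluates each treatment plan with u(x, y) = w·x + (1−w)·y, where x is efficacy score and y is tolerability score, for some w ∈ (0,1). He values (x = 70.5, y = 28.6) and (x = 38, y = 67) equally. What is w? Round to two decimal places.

u(70.5,28.6) = u(38,67) means w·70.5 + (1−w)·28.6 = w·38 + (1−w)·67.
Rearranging, 32.5·w − 38.4·(1−w) = 0.
So w/(1−w) = 38.4/32.5 = 1.1815, giving w = 38.4/(32.5+38.4) = 0.54.

w = 0.54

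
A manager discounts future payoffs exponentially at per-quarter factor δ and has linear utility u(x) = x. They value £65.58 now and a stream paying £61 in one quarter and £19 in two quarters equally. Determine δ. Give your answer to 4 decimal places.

The stream is worth 61δ + 19δ² today, so 61δ + 19δ² = 65.58.
So 19δ² + 61δ − 65.58 = 0.
The positive root is δ = [−61 + √(61² + 4·19·65.58)] / (2·19) = (−61 + 93.301)/38 ≈ 0.8500.

δ ≈ 0.8500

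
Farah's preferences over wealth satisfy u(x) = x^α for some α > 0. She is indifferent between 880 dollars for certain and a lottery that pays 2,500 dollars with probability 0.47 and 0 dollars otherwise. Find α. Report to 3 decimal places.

α ≈ 0.723

The lottery's expected utility is 0.47·u(2500) + 0.53·u(0) = 0.47·2500^α (since u(0) = 0 for α > 0).
Equating: 880^α = 0.47·2500^α, i.e. 0.3520^α = 0.47.
Take logs: α = ln 0.47 / ln(880/2500) ≈ 0.72312.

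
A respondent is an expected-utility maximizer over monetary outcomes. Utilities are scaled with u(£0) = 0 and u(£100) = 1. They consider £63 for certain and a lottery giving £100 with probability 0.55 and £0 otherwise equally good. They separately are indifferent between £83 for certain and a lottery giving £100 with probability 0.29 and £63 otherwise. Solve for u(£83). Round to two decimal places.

0.68

First, u(£63) = 0.55·u(£100) + 0.45·u(£0) = 0.55.
The second indifference gives u(£83) = 0.29·u(£100) + 0.71·u(£63) = 0.29·1.00 + 0.71·0.55 = 0.6805.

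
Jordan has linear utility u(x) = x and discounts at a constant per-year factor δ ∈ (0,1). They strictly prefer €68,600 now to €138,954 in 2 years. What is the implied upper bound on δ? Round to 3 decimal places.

Under u(x) = x this choice says 68600 > δ^2·138954.
So δ^2 < 68600/138954 = 0.49369; taking the square root of both positive sides preserves the inequality.
δ < 0.49369^(1/2) = 0.703.

δ < 0.703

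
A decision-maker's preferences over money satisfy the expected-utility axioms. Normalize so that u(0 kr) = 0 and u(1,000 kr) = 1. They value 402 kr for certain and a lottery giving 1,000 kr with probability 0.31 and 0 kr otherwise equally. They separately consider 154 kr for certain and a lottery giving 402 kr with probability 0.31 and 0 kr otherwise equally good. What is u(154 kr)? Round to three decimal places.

0.096

The first gamble pins u(402 kr): it must equal 0.31·1 + 0.69·0 = 0.31.
Chaining: u(154 kr) = 0.31·0.31 + 0.69·0.00 = 0.0961.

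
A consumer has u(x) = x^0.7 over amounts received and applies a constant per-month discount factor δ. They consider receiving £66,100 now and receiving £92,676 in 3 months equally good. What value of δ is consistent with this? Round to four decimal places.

δ ≈ 0.9242

The payoff in 3 months is discounted by δ^3, so u(66100) = δ^3·u(92676) and δ^3 = u(66100)/u(92676).
Since u(x) = x^0.7, δ^3 = (66100/92676)^0.7 = 0.71324^0.7 = 0.78934.
Hence δ = (0.78934)^(1/3) = 0.924176.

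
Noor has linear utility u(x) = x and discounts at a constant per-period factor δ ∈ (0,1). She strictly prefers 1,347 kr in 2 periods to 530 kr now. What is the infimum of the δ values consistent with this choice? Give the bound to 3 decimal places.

δ > 0.627

Comparing present values: 530 < δ^2·1347.
So δ^2 > 530/1347 = 0.39347; taking the square root of both positive sides preserves the inequality.
δ > (530/1347)^(1/2) ≈ 0.627.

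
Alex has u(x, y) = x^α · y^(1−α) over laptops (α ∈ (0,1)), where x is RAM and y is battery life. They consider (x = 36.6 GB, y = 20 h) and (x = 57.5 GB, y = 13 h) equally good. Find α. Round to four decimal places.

The Cobb–Douglas utilities coincide, so 36.6^α·20^(1−α) = 57.5^α·13^(1−α).
(36.6/57.5)^α = (13/20)^(1−α); take logs: α·ln(36.6/57.5) = (1−α)·ln(13/20), i.e. α·-0.4517367 = (1−α)·-0.4307829.
With A = -0.4517367 and B = -0.4307829: α·A = (1−α)·B, so α = B/(A+B) = -0.4307829/-0.8825196 ≈ 0.4881.

α ≈ 0.4881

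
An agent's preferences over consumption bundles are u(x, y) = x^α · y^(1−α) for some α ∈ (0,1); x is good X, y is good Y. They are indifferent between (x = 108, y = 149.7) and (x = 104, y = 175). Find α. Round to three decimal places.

Indifference: 108^α · 149.7^(1−α) = 104^α · 175^(1−α).
Rearrange to (108/104)^α = (175/149.7)^(1−α) and take logs: α·0.037740 = (1−α)·0.156153.
Thus α·(0.193893) = 0.156153, so α = 0.156153/0.193893 ≈ 0.805.

α ≈ 0.805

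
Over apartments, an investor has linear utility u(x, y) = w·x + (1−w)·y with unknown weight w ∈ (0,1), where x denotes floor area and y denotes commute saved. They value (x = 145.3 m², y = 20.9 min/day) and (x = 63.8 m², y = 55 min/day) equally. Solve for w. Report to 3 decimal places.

Indifference: w·145.3 + (1−w)·20.9 = w·63.8 + (1−w)·55.
Collecting terms: w·81.5 = (1−w)·34.1.
Hence w = 34.1/(81.5+34.1) = 34.1/115.6 = 0.295.

w = 0.295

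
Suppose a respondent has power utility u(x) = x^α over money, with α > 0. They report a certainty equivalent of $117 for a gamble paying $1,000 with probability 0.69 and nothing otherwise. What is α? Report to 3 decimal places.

α ≈ 0.173

Since u(0) = 0, the lottery's EU is 0.69·1000^α.
Indifference: 117^α = 0.69·1000^α, so (117/1000)^α = 0.69.
Take logs: α = ln 0.69 / ln(117/1000) ≈ 0.17294.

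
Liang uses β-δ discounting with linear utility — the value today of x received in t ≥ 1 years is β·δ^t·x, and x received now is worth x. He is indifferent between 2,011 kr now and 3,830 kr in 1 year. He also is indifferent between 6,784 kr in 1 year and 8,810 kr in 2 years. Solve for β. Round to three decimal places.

β ≈ 0.682

Both payoffs in the second observation are in the future, so β drops out: δ^1·6784 = δ^2·8810 ⇒ δ = 6784/8810 = 0.77003.
Substituting δ into 2011 = β·δ·3830: β = 2011/(2949.230) ≈ 0.682.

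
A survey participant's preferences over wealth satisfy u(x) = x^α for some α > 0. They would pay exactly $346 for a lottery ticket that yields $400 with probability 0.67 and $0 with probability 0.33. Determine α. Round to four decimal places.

α ≈ 2.7614

The lottery's expected utility is 0.67·u(400) + 0.33·u(0) = 0.67·400^α (since u(0) = 0 for α > 0).
Equating: 346^α = 0.67·400^α, i.e. 0.8650^α = 0.67.
Take logs: α = ln 0.67 / ln(346/400) ≈ 2.761423.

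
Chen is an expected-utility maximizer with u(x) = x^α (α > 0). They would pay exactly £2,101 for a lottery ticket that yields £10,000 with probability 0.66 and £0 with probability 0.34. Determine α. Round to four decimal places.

α ≈ 0.2663

Since u(0) = 0, the lottery's EU is 0.66·10000^α.
Indifference: 2101^α = 0.66·10000^α, so (2101/10000)^α = 0.66.
Taking logs: α·ln(2101/10000) = ln(0.66), so α = -0.4155154 / -1.5601717 ≈ 0.2663.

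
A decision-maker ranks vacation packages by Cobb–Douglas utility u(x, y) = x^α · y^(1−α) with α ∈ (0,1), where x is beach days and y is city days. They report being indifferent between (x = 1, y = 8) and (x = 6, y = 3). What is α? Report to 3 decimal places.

α ≈ 0.354

Indifference: 1^α · 8^(1−α) = 6^α · 3^(1−α).
Taking logs: α·ln 1 + (1−α)·ln 8 = α·ln 6 + (1−α)·ln 3, i.e. α·-1.791759 = (1−α)·-0.980829.
So α/(1−α) = (-0.980829)/(-1.791759) = 0.547411, and α = 0.547411/1.547411 ≈ 0.354.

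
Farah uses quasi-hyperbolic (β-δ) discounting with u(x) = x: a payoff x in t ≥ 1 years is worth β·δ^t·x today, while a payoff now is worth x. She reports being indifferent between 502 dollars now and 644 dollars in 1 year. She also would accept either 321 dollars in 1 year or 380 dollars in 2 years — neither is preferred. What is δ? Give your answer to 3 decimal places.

Both payoffs in the second observation are in the future, so β drops out: δ^1·321 = δ^2·380 ⇒ δ = 321/380 = 0.84474.

δ ≈ 0.845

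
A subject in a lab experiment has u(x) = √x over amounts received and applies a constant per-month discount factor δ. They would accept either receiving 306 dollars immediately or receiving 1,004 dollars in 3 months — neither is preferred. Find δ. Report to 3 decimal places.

δ ≈ 0.820

The payoff in 3 months is discounted by δ^3, so u(306) = δ^3·u(1004) and δ^3 = u(306)/u(1004).
With u(x) = √x: δ^3 = √306/√1004 = √(306/1004) = 0.55207.
So δ = 0.55207^(1/3) ≈ 0.820.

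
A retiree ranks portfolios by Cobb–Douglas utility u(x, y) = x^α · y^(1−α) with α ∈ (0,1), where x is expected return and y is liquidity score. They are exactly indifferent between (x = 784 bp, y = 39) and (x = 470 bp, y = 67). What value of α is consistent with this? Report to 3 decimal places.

α ≈ 0.514

Set the two utilities equal: 784^α·39^(1−α) = 470^α·67^(1−α).
Rearrange to (784/470)^α = (67/39)^(1−α) and take logs: α·0.511676 = (1−α)·0.541131.
So α/(1−α) = (0.541131)/(0.511676) = 1.057566, and α = 1.057566/2.057566 ≈ 0.514.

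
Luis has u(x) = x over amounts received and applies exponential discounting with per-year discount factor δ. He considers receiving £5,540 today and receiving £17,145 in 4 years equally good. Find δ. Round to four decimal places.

δ ≈ 0.7540

The payoff in 4 years is discounted by δ^4, so u(5540) = δ^4·u(17145) and δ^4 = u(5540)/u(17145).
With u(x) = x: δ^4 = 5540/17145 = 0.32313.
So δ = 0.32313^(1/4) ≈ 0.7540.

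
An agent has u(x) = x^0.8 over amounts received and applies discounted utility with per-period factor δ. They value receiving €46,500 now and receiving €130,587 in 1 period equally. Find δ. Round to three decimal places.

δ ≈ 0.438

Equating discounted utilities: u(46500) = δ·u(130587) ⇒ δ = u(46500)/u(130587).
With u(x) = x^0.8: δ = 46500^0.8/130587^0.8 = (46500/130587)^0.8 = 0.43777.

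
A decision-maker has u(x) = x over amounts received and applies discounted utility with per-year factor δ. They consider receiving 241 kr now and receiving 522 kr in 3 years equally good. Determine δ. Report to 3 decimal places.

δ ≈ 0.773

Indifference means u(241) = δ^3 · u(522), so δ^3 = u(241)/u(522).
With u(x) = x: δ^3 = 241/522 = 0.46169.
Hence δ = (0.46169)^(1/3) = 0.77289.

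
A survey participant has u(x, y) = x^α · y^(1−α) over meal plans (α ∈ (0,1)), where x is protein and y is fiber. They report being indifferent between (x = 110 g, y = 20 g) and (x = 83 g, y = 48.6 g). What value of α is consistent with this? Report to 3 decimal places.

The Cobb–Douglas utilities coincide, so 110^α·20^(1−α) = 83^α·48.6^(1−α).
(110/83)^α = (48.6/20)^(1−α); take logs: α·ln(110/83) = (1−α)·ln(48.6/20), i.e. α·0.281640 = (1−α)·0.887891.
Thus α·(1.169531) = 0.887891, so α = 0.887891/1.169531 ≈ 0.759.

α ≈ 0.759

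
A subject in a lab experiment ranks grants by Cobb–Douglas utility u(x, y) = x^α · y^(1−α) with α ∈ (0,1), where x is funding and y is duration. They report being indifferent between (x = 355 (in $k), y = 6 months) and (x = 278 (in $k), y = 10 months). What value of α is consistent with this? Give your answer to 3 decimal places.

α ≈ 0.676

Indifference: 355^α · 6^(1−α) = 278^α · 10^(1−α).
(355/278)^α = (10/6)^(1−α); take logs: α·ln(355/278) = (1−α)·ln(10/6), i.e. α·0.244497 = (1−α)·0.510826.
Thus α·(0.755323) = 0.510826, so α = 0.510826/0.755323 ≈ 0.676.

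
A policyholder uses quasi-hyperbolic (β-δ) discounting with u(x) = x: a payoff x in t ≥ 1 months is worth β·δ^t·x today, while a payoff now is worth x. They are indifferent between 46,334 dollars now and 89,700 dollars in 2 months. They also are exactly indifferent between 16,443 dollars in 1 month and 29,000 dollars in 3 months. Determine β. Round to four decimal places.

The second indifference involves only future payoffs, so β cancels: β·δ^1·16443 = β·δ^3·29000, giving δ^2 = 16443/29000 = 0.56700, so δ = 0.75299.
The first indifference: 46334 = β·δ^2·89700, so β = 46334/(δ^2·89700) = 46334/(0.56700·89700) ≈ 0.9110.

β ≈ 0.9110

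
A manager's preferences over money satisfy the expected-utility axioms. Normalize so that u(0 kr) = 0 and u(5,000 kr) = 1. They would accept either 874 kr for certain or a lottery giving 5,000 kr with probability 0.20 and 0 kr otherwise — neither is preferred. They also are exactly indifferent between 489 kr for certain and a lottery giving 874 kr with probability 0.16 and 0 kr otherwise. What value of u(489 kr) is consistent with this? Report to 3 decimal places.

0.032

First, u(874 kr) = 0.20·u(5,000 kr) + 0.80·u(0 kr) = 0.20.
The second indifference gives u(489 kr) = 0.16·u(874 kr) + 0.84·u(0 kr) = 0.16·0.20 + 0.84·0.00 = 0.0320.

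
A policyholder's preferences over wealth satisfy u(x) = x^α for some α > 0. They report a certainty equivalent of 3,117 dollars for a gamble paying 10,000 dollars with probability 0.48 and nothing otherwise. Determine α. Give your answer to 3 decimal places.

α ≈ 0.630

Since u(0) = 0, the lottery's EU is 0.48·10000^α.
Indifference: 3117^α = 0.48·10000^α, so (3117/10000)^α = 0.48.
Take logs: α = ln 0.48 / ln(3117/10000) ≈ 0.62963.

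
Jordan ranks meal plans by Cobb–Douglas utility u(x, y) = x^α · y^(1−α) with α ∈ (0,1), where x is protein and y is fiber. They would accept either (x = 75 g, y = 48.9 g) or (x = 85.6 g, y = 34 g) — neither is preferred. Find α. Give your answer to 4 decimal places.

The Cobb–Douglas utilities coincide, so 75^α·48.9^(1−α) = 85.6^α·34^(1−α).
Taking logs: α·ln 75 + (1−α)·ln 48.9 = α·ln 85.6 + (1−α)·ln 34, i.e. α·-0.1321972 = (1−α)·-0.3634169.
Thus α·(-0.4956141) = -0.3634169, so α = -0.3634169/-0.4956141 ≈ 0.7333.

α ≈ 0.7333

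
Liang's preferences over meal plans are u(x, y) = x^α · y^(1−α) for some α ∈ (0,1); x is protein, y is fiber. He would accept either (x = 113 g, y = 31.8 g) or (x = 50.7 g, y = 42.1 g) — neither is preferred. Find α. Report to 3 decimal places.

α ≈ 0.259

The Cobb–Douglas utilities coincide, so 113^α·31.8^(1−α) = 50.7^α·42.1^(1−α).
(113/50.7)^α = (42.1/31.8)^(1−α); take logs: α·ln(113/50.7) = (1−α)·ln(42.1/31.8), i.e. α·0.801462 = (1−α)·0.280581.
So α/(1−α) = (0.280581)/(0.801462) = 0.350086, and α = 0.350086/1.350086 ≈ 0.259.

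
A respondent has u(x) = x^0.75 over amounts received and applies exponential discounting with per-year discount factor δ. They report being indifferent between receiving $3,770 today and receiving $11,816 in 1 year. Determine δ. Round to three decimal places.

The payoff in 1 year is discounted by δ, so u(3770) = δ·u(11816) and δ = u(3770)/u(11816).
With u(x) = x^0.75: δ = 3770^0.75/11816^0.75 = (3770/11816)^0.75 = 0.42452.

δ ≈ 0.425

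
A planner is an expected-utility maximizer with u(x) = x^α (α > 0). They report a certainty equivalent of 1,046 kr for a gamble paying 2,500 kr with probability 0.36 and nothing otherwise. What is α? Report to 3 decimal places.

EU(lottery) = 0.36·2500^α + 0.64·0 = 0.36·2500^α.
Indifference: 1046^α = 0.36·2500^α, so (1046/2500)^α = 0.36.
α = ln(0.36) / ln(1046/2500) = -1.021651/-0.871317 ≈ 1.173.

α ≈ 1.173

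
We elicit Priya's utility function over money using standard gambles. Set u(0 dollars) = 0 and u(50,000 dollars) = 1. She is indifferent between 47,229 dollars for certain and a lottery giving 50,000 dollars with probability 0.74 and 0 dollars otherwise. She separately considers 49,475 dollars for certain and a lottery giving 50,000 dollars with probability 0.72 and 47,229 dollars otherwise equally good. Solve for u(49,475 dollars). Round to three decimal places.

First, u(47,229 dollars) = 0.74·u(50,000 dollars) + 0.26·u(0 dollars) = 0.74.
Chaining: u(49,475 dollars) = 0.72·1.00 + 0.28·0.74 = 0.9272.

0.927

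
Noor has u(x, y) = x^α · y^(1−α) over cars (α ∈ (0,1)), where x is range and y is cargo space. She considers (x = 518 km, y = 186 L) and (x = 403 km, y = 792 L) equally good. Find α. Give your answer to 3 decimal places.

The Cobb–Douglas utilities coincide, so 518^α·186^(1−α) = 403^α·792^(1−α).
(518/403)^α = (792/186)^(1−α); take logs: α·ln(518/403) = (1−α)·ln(792/186), i.e. α·0.251039 = (1−α)·1.448815.
With A = 0.251039 and B = 1.448815: α·A = (1−α)·B, so α = B/(A+B) = 1.448815/1.699854 ≈ 0.852.

α ≈ 0.852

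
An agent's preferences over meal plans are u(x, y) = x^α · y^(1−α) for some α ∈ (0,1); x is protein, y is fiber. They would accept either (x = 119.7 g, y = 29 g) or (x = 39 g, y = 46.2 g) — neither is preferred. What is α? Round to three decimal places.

α ≈ 0.293

Set the two utilities equal: 119.7^α·29^(1−α) = 39^α·46.2^(1−α).
Taking logs: α·ln 119.7 + (1−α)·ln 29 = α·ln 39 + (1−α)·ln 46.2, i.e. α·1.121427 = (1−α)·0.465684.
So α/(1−α) = (0.465684)/(1.121427) = 0.415260, and α = 0.415260/1.415260 ≈ 0.293.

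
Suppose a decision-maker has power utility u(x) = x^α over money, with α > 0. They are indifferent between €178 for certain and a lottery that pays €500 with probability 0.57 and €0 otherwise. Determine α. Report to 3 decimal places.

The lottery's expected utility is 0.57·u(500) + 0.43·u(0) = 0.57·500^α (since u(0) = 0 for α > 0).
Equating: 178^α = 0.57·500^α, i.e. 0.3560^α = 0.57.
Take logs: α = ln 0.57 / ln(178/500) ≈ 0.54425.

α ≈ 0.544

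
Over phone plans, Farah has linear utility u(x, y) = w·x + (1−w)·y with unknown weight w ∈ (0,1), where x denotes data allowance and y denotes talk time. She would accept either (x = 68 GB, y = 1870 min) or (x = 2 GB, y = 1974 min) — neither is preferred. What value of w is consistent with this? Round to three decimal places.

w = 0.612

u(68,1870) = u(2,1974) means w·68 + (1−w)·1870 = w·2 + (1−w)·1974.
w·(68−2) = (1−w)·(1974−1870), i.e. w·66 = (1−w)·104.
Hence w = 104/(66+104) = 104/170 = 0.612.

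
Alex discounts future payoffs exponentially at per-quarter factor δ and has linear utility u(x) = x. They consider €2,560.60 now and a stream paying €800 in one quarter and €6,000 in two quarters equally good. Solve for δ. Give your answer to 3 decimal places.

Equating present values: 2560.60 = 800δ + 6000δ².
So 6000δ² + 800δ − 2560.60 = 0.
δ = (−800 + √(800² + 4·6000·2560.60)) / (2·6000) = (−800 + √62094400.00) / 12000 ≈ 0.590.

δ ≈ 0.590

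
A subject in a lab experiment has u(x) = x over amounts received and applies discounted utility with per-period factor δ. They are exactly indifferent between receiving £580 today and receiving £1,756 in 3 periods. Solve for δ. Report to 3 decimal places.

The payoff in 3 periods is discounted by δ^3, so u(580) = δ^3·u(1756) and δ^3 = u(580)/u(1756).
With u(x) = x: δ^3 = 580/1756 = 0.33030.
So δ = 0.33030^(1/3) ≈ 0.691.

δ ≈ 0.691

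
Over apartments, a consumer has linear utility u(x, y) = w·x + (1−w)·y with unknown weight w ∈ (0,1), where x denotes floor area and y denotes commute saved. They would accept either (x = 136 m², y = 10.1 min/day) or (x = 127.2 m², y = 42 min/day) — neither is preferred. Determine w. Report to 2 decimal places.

w = 0.78

Indifference: w·136 + (1−w)·10.1 = w·127.2 + (1−w)·42.
Rearranging, 8.8·w − 31.9·(1−w) = 0.
So w/(1−w) = 31.9/8.8 = 3.6250, giving w = 31.9/(8.8+31.9) = 0.78.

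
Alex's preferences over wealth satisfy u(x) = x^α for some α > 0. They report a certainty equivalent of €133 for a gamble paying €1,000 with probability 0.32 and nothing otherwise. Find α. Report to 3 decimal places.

The lottery's expected utility is 0.32·u(1000) + 0.68·u(0) = 0.32·1000^α (since u(0) = 0 for α > 0).
Setting u(133) equal to that: 133^α = 0.32·1000^α ⇒ (133/1000)^α = 0.32.
Take logs: α = ln 0.32 / ln(133/1000) ≈ 0.56480.

α ≈ 0.565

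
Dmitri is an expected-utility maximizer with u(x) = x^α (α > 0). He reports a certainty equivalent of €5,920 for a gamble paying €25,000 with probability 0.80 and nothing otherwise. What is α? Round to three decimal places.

α ≈ 0.155

Since u(0) = 0, the lottery's EU is 0.80·25000^α.
Equating: 5920^α = 0.80·25000^α, i.e. 0.2368^α = 0.80.
Taking logs: α·ln(5920/25000) = ln(0.80), so α = -0.223144 / -1.440539 ≈ 0.155.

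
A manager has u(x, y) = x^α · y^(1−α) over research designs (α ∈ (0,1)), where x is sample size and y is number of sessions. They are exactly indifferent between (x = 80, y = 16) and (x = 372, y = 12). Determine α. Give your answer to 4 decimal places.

α ≈ 0.1577

The Cobb–Douglas utilities coincide, so 80^α·16^(1−α) = 372^α·12^(1−α).
(80/372)^α = (12/16)^(1−α); take logs: α·ln(80/372) = (1−α)·ln(12/16), i.e. α·-1.5368672 = (1−α)·-0.2876821.
With A = -1.5368672 and B = -0.2876821: α·A = (1−α)·B, so α = B/(A+B) = -0.2876821/-1.8245493 ≈ 0.1577.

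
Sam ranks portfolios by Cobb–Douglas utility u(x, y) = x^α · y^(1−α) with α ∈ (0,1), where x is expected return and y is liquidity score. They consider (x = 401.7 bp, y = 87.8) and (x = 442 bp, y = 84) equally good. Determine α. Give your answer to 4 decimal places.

α ≈ 0.3164

Set the two utilities equal: 401.7^α·87.8^(1−α) = 442^α·84^(1−α).
(401.7/442)^α = (84/87.8)^(1−α); take logs: α·ln(401.7/442) = (1−α)·ln(84/87.8), i.e. α·-0.0956043 = (1−α)·-0.0442447.
So α/(1−α) = (-0.0442447)/(-0.0956043) = 0.4627899, and α = 0.4627899/1.4627899 ≈ 0.3164.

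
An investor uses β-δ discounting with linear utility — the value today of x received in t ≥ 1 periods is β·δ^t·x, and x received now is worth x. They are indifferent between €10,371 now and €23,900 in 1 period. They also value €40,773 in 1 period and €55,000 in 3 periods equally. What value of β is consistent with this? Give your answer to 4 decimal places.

β ≈ 0.5040

Both payoffs in the second observation are in the future, so β drops out: δ^1·40773 = δ^3·55000 ⇒ δ^2 = 40773/55000 = 0.74133, so δ = 0.86100.
Now use the now-vs-future pair: 10371 = β·δ·23900 gives β = 10371/(0.86100·23900) ≈ 0.5040.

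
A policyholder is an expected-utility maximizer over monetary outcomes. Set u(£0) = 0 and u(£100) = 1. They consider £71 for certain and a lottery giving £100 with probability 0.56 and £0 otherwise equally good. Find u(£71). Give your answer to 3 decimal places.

0.560

By the standard-gamble method, u(£71) is just the indifference probability on the best outcome: 0.56.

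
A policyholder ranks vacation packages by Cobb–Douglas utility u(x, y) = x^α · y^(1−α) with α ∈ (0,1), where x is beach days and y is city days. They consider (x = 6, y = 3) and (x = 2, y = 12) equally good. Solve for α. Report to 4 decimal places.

Indifference: 6^α · 3^(1−α) = 2^α · 12^(1−α).
Rearrange to (6/2)^α = (12/3)^(1−α) and take logs: α·1.0986123 = (1−α)·1.3862944.
Thus α·(2.4849067) = 1.3862944, so α = 1.3862944/2.4849067 ≈ 0.5579.

α ≈ 0.5579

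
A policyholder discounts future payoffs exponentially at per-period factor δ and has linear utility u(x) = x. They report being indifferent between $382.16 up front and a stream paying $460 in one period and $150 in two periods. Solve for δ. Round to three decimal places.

The stream is worth 460δ + 150δ² today, so 460δ + 150δ² = 382.16.
So 150δ² + 460δ − 382.16 = 0.
δ = (−460 + √(460² + 4·150·382.16)) / (2·150) = (−460 + √440896.00) / 300 ≈ 0.680.

δ ≈ 0.680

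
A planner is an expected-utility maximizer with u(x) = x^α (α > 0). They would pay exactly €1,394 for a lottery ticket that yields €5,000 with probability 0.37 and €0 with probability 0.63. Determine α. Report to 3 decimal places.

EU(lottery) = 0.37·5000^α + 0.63·0 = 0.37·5000^α.
Setting u(1394) equal to that: 1394^α = 0.37·5000^α ⇒ (1394/5000)^α = 0.37.
Take logs: α = ln 0.37 / ln(1394/5000) ≈ 0.77843.

α ≈ 0.778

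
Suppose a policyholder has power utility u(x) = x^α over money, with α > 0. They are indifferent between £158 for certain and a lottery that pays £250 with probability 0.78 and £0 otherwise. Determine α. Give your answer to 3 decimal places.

α ≈ 0.541

Since u(0) = 0, the lottery's EU is 0.78·250^α.
Setting u(158) equal to that: 158^α = 0.78·250^α ⇒ (158/250)^α = 0.78.
Taking logs: α·ln(158/250) = ln(0.78), so α = -0.248461 / -0.458866 ≈ 0.541.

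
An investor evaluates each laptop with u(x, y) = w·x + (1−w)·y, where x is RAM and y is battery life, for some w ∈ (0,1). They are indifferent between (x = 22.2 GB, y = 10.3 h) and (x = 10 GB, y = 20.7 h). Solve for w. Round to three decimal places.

Equating utilities: w·22.2 + (1−w)·10.3 = w·10 + (1−w)·20.7.
w·(22.2−10) = (1−w)·(20.7−10.3), i.e. w·12.2 = (1−w)·10.4.
Hence w = 10.4/(12.2+10.4) = 10.4/22.6 = 0.460.

w = 0.460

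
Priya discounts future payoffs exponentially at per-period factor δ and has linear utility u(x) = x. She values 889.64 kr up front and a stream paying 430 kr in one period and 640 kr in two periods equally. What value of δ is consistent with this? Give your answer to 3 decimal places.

The stream is worth 430δ + 640δ² today, so 430δ + 640δ² = 889.64.
So 640δ² + 430δ − 889.64 = 0.
By the quadratic formula (taking the positive root), δ = (−430 + √2462378.40) / 1280 ≈ 0.890.

δ ≈ 0.890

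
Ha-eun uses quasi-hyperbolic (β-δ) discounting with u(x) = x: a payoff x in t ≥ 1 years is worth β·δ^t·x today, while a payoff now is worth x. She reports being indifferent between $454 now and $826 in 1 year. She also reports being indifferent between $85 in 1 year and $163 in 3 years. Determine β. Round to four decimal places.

From the later pair, β·δ^1·85 = β·δ^3·163; dividing through, δ^2 = 85/163 = 0.52147, so δ = 0.72213.
Now use the now-vs-future pair: 454 = β·δ·826 gives β = 454/(0.72213·826) ≈ 0.7611.

β ≈ 0.7611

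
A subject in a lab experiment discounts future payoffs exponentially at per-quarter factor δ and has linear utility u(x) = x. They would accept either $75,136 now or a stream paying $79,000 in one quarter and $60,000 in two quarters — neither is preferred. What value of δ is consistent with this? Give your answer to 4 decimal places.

Present value of the stream is 79000·δ + 60000·δ². Indifference gives 79000δ + 60000δ² = 75136.
So 60000δ² + 79000δ − 75136 = 0.
The positive root is δ = [−79000 + √(79000² + 4·60000·75136)] / (2·60000) = (−79000 + 155800.000)/120000 ≈ 0.6400.

δ ≈ 0.6400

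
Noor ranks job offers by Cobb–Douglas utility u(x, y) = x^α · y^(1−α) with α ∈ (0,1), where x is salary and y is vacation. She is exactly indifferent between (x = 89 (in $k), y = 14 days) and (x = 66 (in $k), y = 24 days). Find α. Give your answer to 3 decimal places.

Set the two utilities equal: 89^α·14^(1−α) = 66^α·24^(1−α).
(89/66)^α = (24/14)^(1−α); take logs: α·ln(89/66) = (1−α)·ln(24/14), i.e. α·0.298982 = (1−α)·0.538997.
With A = 0.298982 and B = 0.538997: α·A = (1−α)·B, so α = B/(A+B) = 0.538997/0.837979 ≈ 0.643.

α ≈ 0.643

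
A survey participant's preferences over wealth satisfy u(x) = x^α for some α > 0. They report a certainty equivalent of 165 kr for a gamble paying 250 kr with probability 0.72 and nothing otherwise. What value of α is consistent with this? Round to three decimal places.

EU(lottery) = 0.72·250^α + 0.28·0 = 0.72·250^α.
Indifference: 165^α = 0.72·250^α, so (165/250)^α = 0.72.
Take logs: α = ln 0.72 / ln(165/250) ≈ 0.79059.

α ≈ 0.791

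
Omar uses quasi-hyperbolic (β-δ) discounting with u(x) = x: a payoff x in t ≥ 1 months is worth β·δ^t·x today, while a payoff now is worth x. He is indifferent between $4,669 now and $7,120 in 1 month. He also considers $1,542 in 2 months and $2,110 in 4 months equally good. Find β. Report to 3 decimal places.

Both payoffs in the second observation are in the future, so β drops out: δ^2·1542 = δ^4·2110 ⇒ δ^2 = 1542/2110 = 0.73081, so δ = 0.85487.
The first indifference: 4669 = β·δ·7120, so β = 4669/(δ·7120) = 4669/(0.85487·7120) ≈ 0.767.

β ≈ 0.767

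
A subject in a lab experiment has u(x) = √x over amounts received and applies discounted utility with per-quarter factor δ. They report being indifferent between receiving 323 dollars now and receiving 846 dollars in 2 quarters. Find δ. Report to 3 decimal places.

δ ≈ 0.786

The payoff in 2 quarters is discounted by δ^2, so u(323) = δ^2·u(846) and δ^2 = u(323)/u(846).
With u(x) = √x: δ^2 = √323/√846 = √(323/846) = 0.61790.
So δ = 0.61790^(1/2) ≈ 0.786.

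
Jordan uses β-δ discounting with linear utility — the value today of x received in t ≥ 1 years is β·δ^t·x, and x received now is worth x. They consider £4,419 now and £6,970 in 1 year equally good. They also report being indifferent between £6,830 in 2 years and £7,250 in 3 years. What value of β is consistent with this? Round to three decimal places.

Both payoffs in the second observation are in the future, so β drops out: δ^2·6830 = δ^3·7250 ⇒ δ = 6830/7250 = 0.94207.
Substituting δ into 4419 = β·δ·6970: β = 4419/(6566.221) ≈ 0.673.

β ≈ 0.673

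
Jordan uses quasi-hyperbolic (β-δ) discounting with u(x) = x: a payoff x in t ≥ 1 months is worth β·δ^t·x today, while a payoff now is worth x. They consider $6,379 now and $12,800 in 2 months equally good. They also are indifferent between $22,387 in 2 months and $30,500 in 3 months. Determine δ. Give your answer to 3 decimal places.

From the later pair, β·δ^2·22387 = β·δ^3·30500; dividing through, δ = 22387/30500 = 0.73400.

δ ≈ 0.734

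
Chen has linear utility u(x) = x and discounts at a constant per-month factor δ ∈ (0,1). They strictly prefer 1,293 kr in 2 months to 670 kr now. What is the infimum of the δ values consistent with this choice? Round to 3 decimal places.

Under u(x) = x this choice says 670 < δ^2·1293.
Hence δ^2 > 670/1293 = 0.51817, and x ↦ x^(1/2) is increasing on (0,∞).
δ > 0.51817^(1/2) = 0.720.

δ > 0.720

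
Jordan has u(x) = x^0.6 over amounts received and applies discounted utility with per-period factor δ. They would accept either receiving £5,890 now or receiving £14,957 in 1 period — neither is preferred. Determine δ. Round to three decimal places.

Indifference means u(5890) = δ · u(14957), so δ = u(5890)/u(14957).
Since u(x) = x^0.6, δ = (5890/14957)^0.6 = 0.39380^0.6 = 0.57169.

δ ≈ 0.572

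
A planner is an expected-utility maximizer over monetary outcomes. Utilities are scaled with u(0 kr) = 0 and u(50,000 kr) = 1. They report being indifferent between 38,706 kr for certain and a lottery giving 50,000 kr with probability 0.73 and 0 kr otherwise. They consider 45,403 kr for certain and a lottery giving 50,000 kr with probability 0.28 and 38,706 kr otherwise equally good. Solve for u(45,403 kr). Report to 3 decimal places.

From the first indifference, u(38,706 kr) = 0.73·u(50,000 kr) + 0.27·u(0 kr) = 0.73·1 + 0.27·0 = 0.73.
The second indifference gives u(45,403 kr) = 0.28·u(50,000 kr) + 0.72·u(38,706 kr) = 0.28·1.00 + 0.72·0.73 = 0.8056.

0.806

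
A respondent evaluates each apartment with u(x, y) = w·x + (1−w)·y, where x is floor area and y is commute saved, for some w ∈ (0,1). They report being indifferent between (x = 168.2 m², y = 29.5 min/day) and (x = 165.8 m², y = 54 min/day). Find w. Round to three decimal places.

Indifference: w·168.2 + (1−w)·29.5 = w·165.8 + (1−w)·54.
w·(168.2−165.8) = (1−w)·(54−29.5), i.e. w·2.4 = (1−w)·24.5.
So w/(1−w) = 24.5/2.4 = 10.2083, giving w = 24.5/(2.4+24.5) = 0.911.

w = 0.911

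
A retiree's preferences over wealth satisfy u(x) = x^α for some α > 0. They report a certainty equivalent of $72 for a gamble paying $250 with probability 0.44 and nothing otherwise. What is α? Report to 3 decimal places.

α ≈ 0.660

EU(lottery) = 0.44·250^α + 0.56·0 = 0.44·250^α.
Indifference: 72^α = 0.44·250^α, so (72/250)^α = 0.44.
α = ln(0.44) / ln(72/250) = -0.820981/-1.244795 ≈ 0.660.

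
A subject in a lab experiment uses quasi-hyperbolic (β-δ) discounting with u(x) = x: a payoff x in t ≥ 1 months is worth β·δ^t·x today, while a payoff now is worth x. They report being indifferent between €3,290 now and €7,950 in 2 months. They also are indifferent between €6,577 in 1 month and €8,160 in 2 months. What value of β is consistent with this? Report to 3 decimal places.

β ≈ 0.637

The second indifference involves only future payoffs, so β cancels: β·δ^1·6577 = β·δ^2·8160, giving δ = 6577/8160 = 0.80600.
Substituting δ into 3290 = β·δ^2·7950: β = 3290/(5164.669) ≈ 0.637.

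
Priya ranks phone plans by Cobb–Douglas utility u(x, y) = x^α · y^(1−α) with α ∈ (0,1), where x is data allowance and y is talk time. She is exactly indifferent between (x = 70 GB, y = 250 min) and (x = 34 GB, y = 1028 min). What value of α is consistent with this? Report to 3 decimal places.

Indifference: 70^α · 250^(1−α) = 34^α · 1028^(1−α).
(70/34)^α = (1028/250)^(1−α); take logs: α·ln(70/34) = (1−α)·ln(1028/250), i.e. α·0.722135 = (1−α)·1.413910.
Thus α·(2.136045) = 1.413910, so α = 1.413910/2.136045 ≈ 0.662.

α ≈ 0.662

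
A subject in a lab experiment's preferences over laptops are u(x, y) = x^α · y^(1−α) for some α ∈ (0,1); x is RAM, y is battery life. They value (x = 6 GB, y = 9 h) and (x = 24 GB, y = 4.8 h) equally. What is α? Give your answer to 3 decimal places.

Indifference: 6^α · 9^(1−α) = 24^α · 4.8^(1−α).
Rearrange to (6/24)^α = (4.8/9)^(1−α) and take logs: α·-1.386294 = (1−α)·-0.628609.
So α/(1−α) = (-0.628609)/(-1.386294) = 0.453446, and α = 0.453446/1.453446 ≈ 0.312.

α ≈ 0.312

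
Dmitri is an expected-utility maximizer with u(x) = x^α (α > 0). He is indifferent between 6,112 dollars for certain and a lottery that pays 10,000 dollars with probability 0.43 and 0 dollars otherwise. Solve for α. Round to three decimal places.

Since u(0) = 0, the lottery's EU is 0.43·10000^α.
Equating: 6112^α = 0.43·10000^α, i.e. 0.6112^α = 0.43.
Taking logs: α·ln(6112/10000) = ln(0.43), so α = -0.843970 / -0.492331 ≈ 1.714.

α ≈ 1.714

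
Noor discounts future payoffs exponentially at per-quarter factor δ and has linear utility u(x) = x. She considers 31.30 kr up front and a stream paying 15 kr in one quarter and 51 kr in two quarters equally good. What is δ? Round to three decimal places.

δ ≈ 0.650

Equating present values: 31.30 = 15δ + 51δ².
Rearranged: 51δ² + 15δ − 31.30 = 0.
δ = (−15 + √(15² + 4·51·31.30)) / (2·51) = (−15 + √6610.20) / 102 ≈ 0.650.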